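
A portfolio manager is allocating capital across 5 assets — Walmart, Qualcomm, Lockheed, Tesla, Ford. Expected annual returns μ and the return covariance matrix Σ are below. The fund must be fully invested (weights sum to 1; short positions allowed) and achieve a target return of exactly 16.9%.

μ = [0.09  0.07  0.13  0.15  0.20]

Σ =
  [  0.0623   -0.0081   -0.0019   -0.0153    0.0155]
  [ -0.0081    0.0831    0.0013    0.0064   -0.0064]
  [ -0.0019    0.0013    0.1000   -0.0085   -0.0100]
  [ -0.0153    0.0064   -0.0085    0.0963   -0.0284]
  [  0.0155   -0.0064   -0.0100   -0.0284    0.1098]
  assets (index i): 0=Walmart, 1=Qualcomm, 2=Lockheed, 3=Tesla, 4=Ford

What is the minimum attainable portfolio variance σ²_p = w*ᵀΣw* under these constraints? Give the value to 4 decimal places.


0.0262

x=Σ⁻¹μ = [1.6552  0.9635  1.7935  2.6500  2.4928]
y=Σ⁻¹𝟙 = [19.2784  13.3535  12.9674  17.5003  12.8719]
a=μᵀx=1.345622  b=𝟙ᵀx=9.554981  c=𝟙ᵀy=75.971448  D=ac−b²=10.931159
λ₁=(c·0.169−b)/D = (75.971448·0.169−9.554981)/10.931159 = 0.300443
λ₂=(a−b·0.169)/D = (1.345622−9.554981·0.169)/10.931159 = -0.024624
w* = 0.300443·x + -0.024624·y:
  w_0 = 0.300443·1.6552 + -0.024624·19.2784 = 0.0226  (Walmart)
  w_1 = 0.300443·0.9635 + -0.024624·13.3535 = -0.0393  (Qualcomm)
  w_2 = 0.300443·1.7935 + -0.024624·12.9674 = 0.2195  (Lockheed)
  w_3 = 0.300443·2.6500 + -0.024624·17.5003 = 0.3653  (Tesla)
  w_4 = 0.300443·2.4928 + -0.024624·12.8719 = 0.4320  (Ford)
Σw_i=1.0000  μᵀw=0.1690
σ²=wᵀΣw=λ₁·μ_p+λ₂ = 0.300443·0.169 + -0.024624 = 0.026151 ≈ 0.0262


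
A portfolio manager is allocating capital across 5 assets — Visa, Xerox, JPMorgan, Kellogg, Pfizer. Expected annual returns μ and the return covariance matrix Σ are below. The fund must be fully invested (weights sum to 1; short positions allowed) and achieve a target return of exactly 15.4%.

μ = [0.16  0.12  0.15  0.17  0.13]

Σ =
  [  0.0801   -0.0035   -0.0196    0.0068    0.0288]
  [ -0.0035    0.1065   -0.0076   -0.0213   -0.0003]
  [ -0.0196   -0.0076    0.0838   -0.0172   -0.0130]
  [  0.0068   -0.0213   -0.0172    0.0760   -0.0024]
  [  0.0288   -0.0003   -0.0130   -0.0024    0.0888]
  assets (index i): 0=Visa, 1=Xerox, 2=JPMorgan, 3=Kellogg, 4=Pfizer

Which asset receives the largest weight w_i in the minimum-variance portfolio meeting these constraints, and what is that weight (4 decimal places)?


Kellogg (0.3225)

p=Σ⁻¹μ = [2.1382  2.1356  3.4060  3.4582  1.3698]
q=Σ⁻¹𝟙 = [12.8756  15.8370  22.5893  21.9053  11.0379]
a=μᵀp=1.875244  b=𝟙ᵀp=12.507754  c=𝟙ᵀq=84.245069  D=ac−b²=1.536166
λ₁=(c·0.154−b)/D = (84.245069·0.154−12.507754)/1.536166 = 0.303344
λ₂=(a−b·0.154)/D = (1.875244−12.507754·0.154)/1.536166 = -0.033167
w* = 0.303344·p + -0.033167·q:
  w_0 = 0.303344·2.1382 + -0.033167·12.8756 = 0.2216  (Visa)
  w_1 = 0.303344·2.1356 + -0.033167·15.8370 = 0.1226  (Xerox)
  w_2 = 0.303344·3.4060 + -0.033167·22.5893 = 0.2840  (JPMorgan)
  w_3 = 0.303344·3.4582 + -0.033167·21.9053 = 0.3225  (Kellogg)
  w_4 = 0.303344·1.3698 + -0.033167·11.0379 = 0.0494  (Pfizer)
Σw_i=1.0000  μᵀw=0.1540
σ²=wᵀΣw=λ₁·μ_p+λ₂ = 0.303344·0.154 + -0.033167 = 0.013548 ≈ 0.0135


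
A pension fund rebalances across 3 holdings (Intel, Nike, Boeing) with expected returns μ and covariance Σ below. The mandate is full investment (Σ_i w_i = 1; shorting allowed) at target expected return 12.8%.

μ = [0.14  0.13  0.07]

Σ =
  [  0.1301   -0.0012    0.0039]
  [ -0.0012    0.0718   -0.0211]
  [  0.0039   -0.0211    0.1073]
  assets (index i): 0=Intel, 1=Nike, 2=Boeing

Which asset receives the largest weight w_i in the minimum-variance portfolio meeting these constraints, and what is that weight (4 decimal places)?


x=Σ⁻¹μ = [1.0648  2.1319  1.0329]
y=Σ⁻¹𝟙 = [7.4742  17.7364  12.5358]
a=μᵀx=0.498525  b=𝟙ᵀx=4.229626  c=𝟙ᵀy=37.746387  D=ac−b²=0.927780
λ₁=(c·0.128−b)/D = (37.746387·0.128−4.229626)/0.927780 = 0.648765
λ₂=(a−b·0.128)/D = (0.498525−4.229626·0.128)/0.927780 = -0.046204
w* = 0.648765·x + -0.046204·y:
  w_0 = 0.648765·1.0648 + -0.046204·7.4742 = 0.3455  (Intel)
  w_1 = 0.648765·2.1319 + -0.046204·17.7364 = 0.5636  (Nike)
  w_2 = 0.648765·1.0329 + -0.046204·12.5358 = 0.0909  (Boeing)
Σw_i=1.0000  μᵀw=0.1280
σ²=wᵀΣw=λ₁·μ_p+λ₂ = 0.648765·0.128 + -0.046204 = 0.036838 ≈ 0.0368

Nike (0.5636)


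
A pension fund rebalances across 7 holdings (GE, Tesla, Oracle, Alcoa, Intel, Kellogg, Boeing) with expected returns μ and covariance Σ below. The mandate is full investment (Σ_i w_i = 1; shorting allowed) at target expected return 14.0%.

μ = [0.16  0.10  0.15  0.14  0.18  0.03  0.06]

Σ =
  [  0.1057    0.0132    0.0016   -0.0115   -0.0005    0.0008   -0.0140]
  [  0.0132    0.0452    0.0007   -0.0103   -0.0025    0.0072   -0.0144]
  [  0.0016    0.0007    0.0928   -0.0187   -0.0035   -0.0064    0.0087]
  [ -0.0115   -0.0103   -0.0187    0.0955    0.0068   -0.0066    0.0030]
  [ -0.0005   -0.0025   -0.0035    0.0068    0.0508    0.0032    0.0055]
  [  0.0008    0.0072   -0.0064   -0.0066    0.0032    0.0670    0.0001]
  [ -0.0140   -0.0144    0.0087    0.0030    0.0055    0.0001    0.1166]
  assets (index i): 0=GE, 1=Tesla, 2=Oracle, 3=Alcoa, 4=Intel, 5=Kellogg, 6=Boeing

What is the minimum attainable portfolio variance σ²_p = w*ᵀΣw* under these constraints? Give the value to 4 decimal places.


0.0111

g=Σ⁻¹μ = [1.4884  2.5524  2.0909  2.0913  3.4540  0.3955  0.6354]
h=Σ⁻¹𝟙 = [9.2745  24.9826  14.4296  16.5019  17.7636  14.2699  10.4239]
a=μᵀg=1.771498  b=𝟙ᵀg=12.707862  c=𝟙ᵀh=107.645949  D=ac−b²=29.204825
λ₁=(c·0.140−b)/D = (107.645949·0.140−12.707862)/29.204825 = 0.080897
λ₂=(a−b·0.140)/D = (1.771498−12.707862·0.140)/29.204825 = -0.000260
w* = 0.080897·g + -0.000260·h:
  w_0 = 0.080897·1.4884 + -0.000260·9.2745 = 0.1180  (GE)
  w_1 = 0.080897·2.5524 + -0.000260·24.9826 = 0.2000  (Tesla)
  w_2 = 0.080897·2.0909 + -0.000260·14.4296 = 0.1654  (Oracle)
  w_3 = 0.080897·2.0913 + -0.000260·16.5019 = 0.1649  (Alcoa)
  w_4 = 0.080897·3.4540 + -0.000260·17.7636 = 0.2748  (Intel)
  w_5 = 0.080897·0.3955 + -0.000260·14.2699 = 0.0283  (Kellogg)
  w_6 = 0.080897·0.6354 + -0.000260·10.4239 = 0.0487  (Boeing)
Σw_i=1.0000  μᵀw=0.1400
σ²=wᵀΣw=λ₁·μ_p+λ₂ = 0.080897·0.140 + -0.000260 = 0.011065 ≈ 0.0111


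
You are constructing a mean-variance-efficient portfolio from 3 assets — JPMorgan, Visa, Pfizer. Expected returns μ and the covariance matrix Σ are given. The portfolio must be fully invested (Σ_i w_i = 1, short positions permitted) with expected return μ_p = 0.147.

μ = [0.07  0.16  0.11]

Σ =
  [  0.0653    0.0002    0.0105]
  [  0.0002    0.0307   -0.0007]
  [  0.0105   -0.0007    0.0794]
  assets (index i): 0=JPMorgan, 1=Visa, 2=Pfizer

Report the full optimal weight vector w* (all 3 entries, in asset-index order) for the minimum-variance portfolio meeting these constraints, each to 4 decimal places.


0.0499  0.7800  0.1701

u=Σ⁻¹μ = [0.8437  5.2363  1.3200]
v=Σ⁻¹𝟙 = [13.4276  32.7391  11.1074]
a=μᵀu=1.042069  b=𝟙ᵀu=7.400000  c=𝟙ᵀv=57.274106  D=ac−b²=4.923558
λ₁=(c·0.147−b)/D = (57.274106·0.147−7.400000)/4.923558 = 0.207024
λ₂=(a−b·0.147)/D = (1.042069−7.400000·0.147)/4.923558 = -0.009288
w* = 0.207024·u + -0.009288·v:
  w_0 = 0.207024·0.8437 + -0.009288·13.4276 = 0.0499  (JPMorgan)
  w_1 = 0.207024·5.2363 + -0.009288·32.7391 = 0.7800  (Visa)
  w_2 = 0.207024·1.3200 + -0.009288·11.1074 = 0.1701  (Pfizer)
Σw_i=1.0000  μᵀw=0.1470
σ²=wᵀΣw=λ₁·μ_p+λ₂ = 0.207024·0.147 + -0.009288 = 0.021144 ≈ 0.0211


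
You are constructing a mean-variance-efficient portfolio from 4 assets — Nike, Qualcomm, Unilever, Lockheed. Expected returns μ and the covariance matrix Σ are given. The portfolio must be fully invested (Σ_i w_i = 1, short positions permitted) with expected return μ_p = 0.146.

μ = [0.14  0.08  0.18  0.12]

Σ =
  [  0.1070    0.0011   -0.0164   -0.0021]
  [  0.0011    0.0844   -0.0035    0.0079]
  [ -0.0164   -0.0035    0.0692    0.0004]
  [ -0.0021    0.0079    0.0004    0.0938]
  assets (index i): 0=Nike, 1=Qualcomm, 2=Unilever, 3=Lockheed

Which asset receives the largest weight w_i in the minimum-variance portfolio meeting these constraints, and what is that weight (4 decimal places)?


Unilever (0.4369)

p=Σ⁻¹μ = [1.7929  0.9368  3.0663  1.2275]
q=Σ⁻¹𝟙 = [12.1586  11.5049  17.8571  9.8881]
a=μᵀp=1.025179  b=𝟙ᵀp=7.023437  c=𝟙ᵀq=51.408608  D=ac−b²=3.374363
λ₁=(c·0.146−b)/D = (51.408608·0.146−7.023437)/3.374363 = 0.142907
λ₂=(a−b·0.146)/D = (1.025179−7.023437·0.146)/3.374363 = -0.000072
w* = 0.142907·p + -0.000072·q:
  w_0 = 0.142907·1.7929 + -0.000072·12.1586 = 0.2553  (Nike)
  w_1 = 0.142907·0.9368 + -0.000072·11.5049 = 0.1330  (Qualcomm)
  w_2 = 0.142907·3.0663 + -0.000072·17.8571 = 0.4369  (Unilever)
  w_3 = 0.142907·1.2275 + -0.000072·9.8881 = 0.1747  (Lockheed)
Σw_i=1.0000  μᵀw=0.1460
σ²=wᵀΣw=λ₁·μ_p+λ₂ = 0.142907·0.146 + -0.000072 = 0.020792 ≈ 0.0208


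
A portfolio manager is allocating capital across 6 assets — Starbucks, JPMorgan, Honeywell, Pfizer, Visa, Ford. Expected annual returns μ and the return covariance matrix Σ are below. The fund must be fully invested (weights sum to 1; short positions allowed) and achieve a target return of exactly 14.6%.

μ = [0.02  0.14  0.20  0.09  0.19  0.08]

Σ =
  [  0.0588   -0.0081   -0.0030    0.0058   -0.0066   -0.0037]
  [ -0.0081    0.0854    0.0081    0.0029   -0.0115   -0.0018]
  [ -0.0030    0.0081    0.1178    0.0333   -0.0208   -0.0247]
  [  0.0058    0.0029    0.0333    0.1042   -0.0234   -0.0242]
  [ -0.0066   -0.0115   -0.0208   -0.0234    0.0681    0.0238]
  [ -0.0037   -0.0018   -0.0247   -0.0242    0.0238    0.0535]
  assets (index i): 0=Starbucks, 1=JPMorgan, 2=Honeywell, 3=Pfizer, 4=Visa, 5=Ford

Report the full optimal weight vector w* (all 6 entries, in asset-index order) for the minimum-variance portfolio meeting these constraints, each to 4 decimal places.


0.0834  0.1727  0.1928  0.1011  0.3317  0.1183

p=Σ⁻¹μ = [1.1373  2.0397  2.2309  1.2449  3.8163  1.5380]
q=Σ⁻¹𝟙 = [22.0998  15.2879  12.5837  13.9247  19.6061  24.1207]
a=μᵀp=1.714667  b=𝟙ᵀp=12.007085  c=𝟙ᵀq=107.622892  D=ac−b²=40.367367
λ₁=(c·0.146−b)/D = (107.622892·0.146−12.007085)/40.367367 = 0.091803
λ₂=(a−b·0.146)/D = (1.714667−12.007085·0.146)/40.367367 = -0.000950
w* = 0.091803·p + -0.000950·q:
  w_0 = 0.091803·1.1373 + -0.000950·22.0998 = 0.0834  (Starbucks)
  w_1 = 0.091803·2.0397 + -0.000950·15.2879 = 0.1727  (JPMorgan)
  w_2 = 0.091803·2.2309 + -0.000950·12.5837 = 0.1928  (Honeywell)
  w_3 = 0.091803·1.2449 + -0.000950·13.9247 = 0.1011  (Pfizer)
  w_4 = 0.091803·3.8163 + -0.000950·19.6061 = 0.3317  (Visa)
  w_5 = 0.091803·1.5380 + -0.000950·24.1207 = 0.1183  (Ford)
Σw_i=1.0000  μᵀw=0.1460
σ²=wᵀΣw=λ₁·μ_p+λ₂ = 0.091803·0.146 + -0.000950 = 0.012453 ≈ 0.0125


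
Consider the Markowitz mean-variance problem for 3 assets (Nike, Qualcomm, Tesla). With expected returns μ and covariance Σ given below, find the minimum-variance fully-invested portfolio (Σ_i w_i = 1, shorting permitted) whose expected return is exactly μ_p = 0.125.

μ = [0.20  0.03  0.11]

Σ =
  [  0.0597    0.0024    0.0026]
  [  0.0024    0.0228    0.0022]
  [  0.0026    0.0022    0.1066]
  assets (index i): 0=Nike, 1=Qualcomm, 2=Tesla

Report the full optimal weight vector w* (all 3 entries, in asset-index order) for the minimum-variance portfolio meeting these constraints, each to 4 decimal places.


x=Σ⁻¹μ = [3.2740  0.8810  0.9339]
y=Σ⁻¹𝟙 = [14.7256  41.5218  8.1648]
a=μᵀx=0.783955  b=𝟙ᵀx=5.088902  c=𝟙ᵀy=64.412152  D=ac−b²=24.599289
λ₁=(c·0.125−b)/D = (64.412152·0.125−5.088902)/24.599289 = 0.120435
λ₂=(a−b·0.125)/D = (0.783955−5.088902·0.125)/24.599289 = 0.006010
w* = 0.120435·x + 0.006010·y:
  w_0 = 0.120435·3.2740 + 0.006010·14.7256 = 0.4828  (Nike)
  w_1 = 0.120435·0.8810 + 0.006010·41.5218 = 0.3557  (Qualcomm)
  w_2 = 0.120435·0.9339 + 0.006010·8.1648 = 0.1615  (Tesla)
Σw_i=1.0000  μᵀw=0.1250
σ²=wᵀΣw=λ₁·μ_p+λ₂ = 0.120435·0.125 + 0.006010 = 0.021064 ≈ 0.0211

0.4828  0.3557  0.1615


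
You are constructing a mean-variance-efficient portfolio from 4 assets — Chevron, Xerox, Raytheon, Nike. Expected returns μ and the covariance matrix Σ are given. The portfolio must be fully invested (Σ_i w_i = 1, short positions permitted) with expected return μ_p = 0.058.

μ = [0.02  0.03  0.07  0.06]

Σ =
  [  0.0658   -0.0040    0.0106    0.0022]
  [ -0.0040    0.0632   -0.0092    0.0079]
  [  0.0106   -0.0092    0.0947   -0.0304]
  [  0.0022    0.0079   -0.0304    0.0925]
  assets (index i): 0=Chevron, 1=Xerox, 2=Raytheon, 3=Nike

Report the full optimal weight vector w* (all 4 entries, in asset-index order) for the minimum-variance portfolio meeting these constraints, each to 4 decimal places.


0.0215  0.1795  0.4248  0.3741

u=Σ⁻¹μ = [0.1292  0.5208  1.0825  0.9568]
v=Σ⁻¹𝟙 = [13.3143  17.1290  15.2405  14.0400]
a=μᵀu=0.151393  b=𝟙ᵀu=2.689387  c=𝟙ᵀv=59.723733  D=ac−b²=1.808968
λ₁=(c·0.058−b)/D = (59.723733·0.058−2.689387)/1.808968 = 0.428194
λ₂=(a−b·0.058)/D = (0.151393−2.689387·0.058)/1.808968 = -0.002538
w* = 0.428194·u + -0.002538·v:
  w_0 = 0.428194·0.1292 + -0.002538·13.3143 = 0.0215  (Chevron)
  w_1 = 0.428194·0.5208 + -0.002538·17.1290 = 0.1795  (Xerox)
  w_2 = 0.428194·1.0825 + -0.002538·15.2405 = 0.4248  (Raytheon)
  w_3 = 0.428194·0.9568 + -0.002538·14.0400 = 0.3741  (Nike)
Σw_i=1.0000  μᵀw=0.0580
σ²=wᵀΣw=λ₁·μ_p+λ₂ = 0.428194·0.058 + -0.002538 = 0.022297 ≈ 0.0223


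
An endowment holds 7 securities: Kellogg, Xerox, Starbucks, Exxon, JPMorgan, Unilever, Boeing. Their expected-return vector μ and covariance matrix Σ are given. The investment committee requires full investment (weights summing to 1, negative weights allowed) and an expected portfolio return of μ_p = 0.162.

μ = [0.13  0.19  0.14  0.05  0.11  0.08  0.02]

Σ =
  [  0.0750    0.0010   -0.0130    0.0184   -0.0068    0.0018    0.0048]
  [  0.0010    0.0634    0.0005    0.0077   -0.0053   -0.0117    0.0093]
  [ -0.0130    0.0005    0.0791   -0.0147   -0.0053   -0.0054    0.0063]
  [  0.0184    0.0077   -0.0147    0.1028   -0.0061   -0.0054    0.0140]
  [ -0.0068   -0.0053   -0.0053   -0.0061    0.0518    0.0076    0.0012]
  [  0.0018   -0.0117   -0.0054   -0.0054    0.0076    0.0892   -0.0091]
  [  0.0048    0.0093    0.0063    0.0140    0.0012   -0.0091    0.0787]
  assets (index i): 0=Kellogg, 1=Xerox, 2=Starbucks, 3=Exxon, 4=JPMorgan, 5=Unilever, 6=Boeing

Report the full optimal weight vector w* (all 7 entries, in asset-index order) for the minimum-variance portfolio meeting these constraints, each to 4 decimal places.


p=Σ⁻¹μ = [2.2744  3.4159  2.5279  0.4867  2.9253  1.1828  -0.4850]
q=Σ⁻¹𝟙 = [15.3855  17.6307  18.7338  9.4203  23.9713  13.6628  7.7235]
a=μᵀp=1.729650  b=𝟙ᵀp=12.328025  c=𝟙ᵀq=106.527911  D=ac−b²=32.275781
λ₁=(c·0.162−b)/D = (106.527911·0.162−12.328025)/32.275781 = 0.152731
λ₂=(a−b·0.162)/D = (1.729650−12.328025·0.162)/32.275781 = -0.008288
w* = 0.152731·p + -0.008288·q:
  w_0 = 0.152731·2.2744 + -0.008288·15.3855 = 0.2199  (Kellogg)
  w_1 = 0.152731·3.4159 + -0.008288·17.6307 = 0.3756  (Xerox)
  w_2 = 0.152731·2.5279 + -0.008288·18.7338 = 0.2308  (Starbucks)
  w_3 = 0.152731·0.4867 + -0.008288·9.4203 = -0.0037  (Exxon)
  w_4 = 0.152731·2.9253 + -0.008288·23.9713 = 0.2481  (JPMorgan)
  w_5 = 0.152731·1.1828 + -0.008288·13.6628 = 0.0674  (Unilever)
  w_6 = 0.152731·-0.4850 + -0.008288·7.7235 = -0.1381  (Boeing)
Σw_i=1.0000  μᵀw=0.1620
σ²=wᵀΣw=λ₁·μ_p+λ₂ = 0.152731·0.162 + -0.008288 = 0.016455 ≈ 0.0165

0.2199  0.3756  0.2308  -0.0037  0.2481  0.0674  -0.1381


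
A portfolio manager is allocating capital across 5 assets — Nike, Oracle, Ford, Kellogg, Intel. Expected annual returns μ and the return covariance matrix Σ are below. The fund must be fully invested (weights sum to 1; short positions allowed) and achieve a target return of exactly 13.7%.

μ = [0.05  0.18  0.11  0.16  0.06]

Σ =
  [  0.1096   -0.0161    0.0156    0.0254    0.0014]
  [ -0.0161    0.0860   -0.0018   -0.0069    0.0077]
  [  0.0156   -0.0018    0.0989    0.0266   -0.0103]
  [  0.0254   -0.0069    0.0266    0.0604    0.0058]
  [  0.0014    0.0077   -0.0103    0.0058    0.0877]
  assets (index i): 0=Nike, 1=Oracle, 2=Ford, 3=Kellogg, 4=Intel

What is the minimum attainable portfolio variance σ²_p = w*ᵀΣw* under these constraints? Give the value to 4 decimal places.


0.0218

g=Σ⁻¹μ = [0.1154  2.3025  0.4682  2.6226  0.3617]
h=Σ⁻¹𝟙 = [7.3853  13.1027  7.3759  10.7107  10.2921]
a=μᵀg=0.913031  b=𝟙ᵀg=5.870352  c=𝟙ᵀh=48.866795  D=ac−b²=10.155861
λ₁=(c·0.137−b)/D = (48.866795·0.137−5.870352)/10.155861 = 0.081175
λ₂=(a−b·0.137)/D = (0.913031−5.870352·0.137)/10.155861 = 0.010712
w* = 0.081175·g + 0.010712·h:
  w_0 = 0.081175·0.1154 + 0.010712·7.3853 = 0.0885  (Nike)
  w_1 = 0.081175·2.3025 + 0.010712·13.1027 = 0.3273  (Oracle)
  w_2 = 0.081175·0.4682 + 0.010712·7.3759 = 0.1170  (Ford)
  w_3 = 0.081175·2.6226 + 0.010712·10.7107 = 0.3276  (Kellogg)
  w_4 = 0.081175·0.3617 + 0.010712·10.2921 = 0.1396  (Intel)
Σw_i=1.0000  μᵀw=0.1370
σ²=wᵀΣw=λ₁·μ_p+λ₂ = 0.081175·0.137 + 0.010712 = 0.021833 ≈ 0.0218


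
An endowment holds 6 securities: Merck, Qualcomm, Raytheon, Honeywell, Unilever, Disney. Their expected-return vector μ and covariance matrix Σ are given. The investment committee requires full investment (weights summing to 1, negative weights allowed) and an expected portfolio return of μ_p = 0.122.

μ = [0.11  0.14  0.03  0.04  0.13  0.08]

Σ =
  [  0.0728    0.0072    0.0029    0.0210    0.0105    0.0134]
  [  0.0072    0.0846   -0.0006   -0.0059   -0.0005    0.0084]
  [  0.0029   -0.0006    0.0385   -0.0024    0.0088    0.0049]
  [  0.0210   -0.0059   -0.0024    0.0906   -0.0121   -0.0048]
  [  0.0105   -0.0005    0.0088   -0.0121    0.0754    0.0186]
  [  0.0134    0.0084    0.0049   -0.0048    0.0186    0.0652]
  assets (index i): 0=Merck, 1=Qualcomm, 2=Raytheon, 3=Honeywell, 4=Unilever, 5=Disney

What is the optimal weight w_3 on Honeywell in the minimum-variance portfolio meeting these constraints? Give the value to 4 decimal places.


u=Σ⁻¹μ = [0.8690  1.5924  0.3652  0.5841  1.5629  0.4129]
v=Σ⁻¹𝟙 = [4.7612  11.6287  23.1954  13.1042  9.7802  9.2922]
a=μᵀu=0.589068  b=𝟙ᵀu=5.386575  c=𝟙ᵀv=71.761790  D=ac−b²=13.257414
λ₁=(c·0.122−b)/D = (71.761790·0.122−5.386575)/13.257414 = 0.254074
λ₂=(a−b·0.122)/D = (0.589068−5.386575·0.122)/13.257414 = -0.005136
w* = 0.254074·u + -0.005136·v:
  w_0 = 0.254074·0.8690 + -0.005136·4.7612 = 0.1963  (Merck)
  w_1 = 0.254074·1.5924 + -0.005136·11.6287 = 0.3449  (Qualcomm)
  w_2 = 0.254074·0.3652 + -0.005136·23.1954 = -0.0264  (Raytheon)
  w_3 = 0.254074·0.5841 + -0.005136·13.1042 = 0.0811  (Honeywell)
  w_4 = 0.254074·1.5629 + -0.005136·9.7802 = 0.3469  (Unilever)
  w_5 = 0.254074·0.4129 + -0.005136·9.2922 = 0.0572  (Disney)
Σw_i=1.0000  μᵀw=0.1220
σ²=wᵀΣw=λ₁·μ_p+λ₂ = 0.254074·0.122 + -0.005136 = 0.025861 ≈ 0.0259

0.0811


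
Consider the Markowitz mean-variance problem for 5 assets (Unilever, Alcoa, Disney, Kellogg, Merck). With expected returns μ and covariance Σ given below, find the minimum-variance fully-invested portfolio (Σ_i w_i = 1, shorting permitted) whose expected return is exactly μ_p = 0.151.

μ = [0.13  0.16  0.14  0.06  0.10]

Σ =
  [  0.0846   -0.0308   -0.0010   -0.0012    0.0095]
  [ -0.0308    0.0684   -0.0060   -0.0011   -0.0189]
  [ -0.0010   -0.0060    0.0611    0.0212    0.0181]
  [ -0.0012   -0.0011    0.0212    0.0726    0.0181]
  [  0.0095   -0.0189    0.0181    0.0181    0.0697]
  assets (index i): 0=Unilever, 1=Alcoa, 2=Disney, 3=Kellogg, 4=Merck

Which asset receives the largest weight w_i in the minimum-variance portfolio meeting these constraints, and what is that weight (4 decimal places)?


Alcoa (0.4395)

x=Σ⁻¹μ = [2.9520  4.3231  2.3303  -0.1481  1.6379]
y=Σ⁻¹𝟙 = [21.1537  29.3093  12.8656  7.2754  14.1813]
a=μᵀx=1.556614  b=𝟙ᵀx=11.095301  c=𝟙ᵀy=84.785229  D=ac−b²=8.872180
λ₁=(c·0.151−b)/D = (84.785229·0.151−11.095301)/8.872180 = 0.192429
λ₂=(a−b·0.151)/D = (1.556614−11.095301·0.151)/8.872180 = -0.013388
w* = 0.192429·x + -0.013388·y:
  w_0 = 0.192429·2.9520 + -0.013388·21.1537 = 0.2849  (Unilever)
  w_1 = 0.192429·4.3231 + -0.013388·29.3093 = 0.4395  (Alcoa)
  w_2 = 0.192429·2.3303 + -0.013388·12.8656 = 0.2762  (Disney)
  w_3 = 0.192429·-0.1481 + -0.013388·7.2754 = -0.1259  (Kellogg)
  w_4 = 0.192429·1.6379 + -0.013388·14.1813 = 0.1253  (Merck)
Σw_i=1.0000  μᵀw=0.1510
σ²=wᵀΣw=λ₁·μ_p+λ₂ = 0.192429·0.151 + -0.013388 = 0.015669 ≈ 0.0157


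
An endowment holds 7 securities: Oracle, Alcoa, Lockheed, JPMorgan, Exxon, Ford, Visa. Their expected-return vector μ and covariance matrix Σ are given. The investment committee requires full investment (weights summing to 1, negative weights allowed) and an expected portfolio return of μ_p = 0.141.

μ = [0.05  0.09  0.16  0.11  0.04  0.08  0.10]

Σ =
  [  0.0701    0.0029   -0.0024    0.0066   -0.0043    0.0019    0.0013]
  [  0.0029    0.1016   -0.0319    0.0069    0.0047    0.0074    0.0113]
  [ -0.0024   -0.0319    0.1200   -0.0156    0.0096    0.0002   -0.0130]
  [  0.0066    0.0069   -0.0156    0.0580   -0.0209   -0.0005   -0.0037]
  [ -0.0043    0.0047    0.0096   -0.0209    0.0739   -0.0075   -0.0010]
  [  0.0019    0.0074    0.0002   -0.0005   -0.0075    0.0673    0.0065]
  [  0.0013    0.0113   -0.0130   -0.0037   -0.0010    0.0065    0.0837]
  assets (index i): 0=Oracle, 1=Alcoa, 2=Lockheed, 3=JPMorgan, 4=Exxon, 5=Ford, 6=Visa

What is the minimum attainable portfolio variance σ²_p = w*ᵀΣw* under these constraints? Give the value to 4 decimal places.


x=Σ⁻¹μ = [0.4940  1.0344  2.0393  2.7810  1.1533  1.0672  1.4180]
y=Σ⁻¹𝟙 = [12.4913  8.5391  14.0840  27.2186  21.2663  14.8330  13.0934]
a=μᵀx=1.023301  b=𝟙ᵀx=9.987198  c=𝟙ᵀy=111.525658  D=ac−b²=14.380156
λ₁=(c·0.141−b)/D = (111.525658·0.141−9.987198)/14.380156 = 0.399017
λ₂=(a−b·0.141)/D = (1.023301−9.987198·0.141)/14.380156 = -0.026766
w* = 0.399017·x + -0.026766·y:
  w_0 = 0.399017·0.4940 + -0.026766·12.4913 = -0.1372  (Oracle)
  w_1 = 0.399017·1.0344 + -0.026766·8.5391 = 0.1842  (Alcoa)
  w_2 = 0.399017·2.0393 + -0.026766·14.0840 = 0.4367  (Lockheed)
  w_3 = 0.399017·2.7810 + -0.026766·27.2186 = 0.3812  (JPMorgan)
  w_4 = 0.399017·1.1533 + -0.026766·21.2663 = -0.1090  (Exxon)
  w_5 = 0.399017·1.0672 + -0.026766·14.8330 = 0.0288  (Ford)
  w_6 = 0.399017·1.4180 + -0.026766·13.0934 = 0.2154  (Visa)
Σw_i=1.0000  μᵀw=0.1410
σ²=wᵀΣw=λ₁·μ_p+λ₂ = 0.399017·0.141 + -0.026766 = 0.029496 ≈ 0.0295

0.0295


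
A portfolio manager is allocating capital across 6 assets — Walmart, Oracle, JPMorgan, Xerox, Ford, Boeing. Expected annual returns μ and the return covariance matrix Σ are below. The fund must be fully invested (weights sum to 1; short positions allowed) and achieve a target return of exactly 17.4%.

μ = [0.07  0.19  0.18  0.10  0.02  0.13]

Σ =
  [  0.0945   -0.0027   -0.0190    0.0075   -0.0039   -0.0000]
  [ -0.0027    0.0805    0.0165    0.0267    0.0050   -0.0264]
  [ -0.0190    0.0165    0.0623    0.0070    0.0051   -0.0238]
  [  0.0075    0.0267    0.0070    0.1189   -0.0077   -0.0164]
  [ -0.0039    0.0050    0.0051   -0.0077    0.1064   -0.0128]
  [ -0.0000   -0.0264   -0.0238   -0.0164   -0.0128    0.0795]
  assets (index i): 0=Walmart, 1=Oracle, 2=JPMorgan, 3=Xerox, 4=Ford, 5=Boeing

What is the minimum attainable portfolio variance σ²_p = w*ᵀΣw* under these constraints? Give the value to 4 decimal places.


0.0185

p=Σ⁻¹μ = [1.6185  2.6804  4.0800  0.4642  0.4300  3.9117]
q=Σ⁻¹𝟙 = [16.1918  13.6700  26.4356  7.4768  12.0540  28.5153]
a=μᵀp=1.920526  b=𝟙ᵀp=13.184879  c=𝟙ᵀq=104.343422  D=ac−b²=26.553182
λ₁=(c·0.174−b)/D = (104.343422·0.174−13.184879)/26.553182 = 0.187205
λ₂=(a−b·0.174)/D = (1.920526−13.184879·0.174)/26.553182 = -0.014072
w* = 0.187205·p + -0.014072·q:
  w_0 = 0.187205·1.6185 + -0.014072·16.1918 = 0.0752  (Walmart)
  w_1 = 0.187205·2.6804 + -0.014072·13.6700 = 0.3094  (Oracle)
  w_2 = 0.187205·4.0800 + -0.014072·26.4356 = 0.3918  (JPMorgan)
  w_3 = 0.187205·0.4642 + -0.014072·7.4768 = -0.0183  (Xerox)
  w_4 = 0.187205·0.4300 + -0.014072·12.0540 = -0.0891  (Ford)
  w_5 = 0.187205·3.9117 + -0.014072·28.5153 = 0.3310  (Boeing)
Σw_i=1.0000  μᵀw=0.1740
σ²=wᵀΣw=λ₁·μ_p+λ₂ = 0.187205·0.174 + -0.014072 = 0.018502 ≈ 0.0185


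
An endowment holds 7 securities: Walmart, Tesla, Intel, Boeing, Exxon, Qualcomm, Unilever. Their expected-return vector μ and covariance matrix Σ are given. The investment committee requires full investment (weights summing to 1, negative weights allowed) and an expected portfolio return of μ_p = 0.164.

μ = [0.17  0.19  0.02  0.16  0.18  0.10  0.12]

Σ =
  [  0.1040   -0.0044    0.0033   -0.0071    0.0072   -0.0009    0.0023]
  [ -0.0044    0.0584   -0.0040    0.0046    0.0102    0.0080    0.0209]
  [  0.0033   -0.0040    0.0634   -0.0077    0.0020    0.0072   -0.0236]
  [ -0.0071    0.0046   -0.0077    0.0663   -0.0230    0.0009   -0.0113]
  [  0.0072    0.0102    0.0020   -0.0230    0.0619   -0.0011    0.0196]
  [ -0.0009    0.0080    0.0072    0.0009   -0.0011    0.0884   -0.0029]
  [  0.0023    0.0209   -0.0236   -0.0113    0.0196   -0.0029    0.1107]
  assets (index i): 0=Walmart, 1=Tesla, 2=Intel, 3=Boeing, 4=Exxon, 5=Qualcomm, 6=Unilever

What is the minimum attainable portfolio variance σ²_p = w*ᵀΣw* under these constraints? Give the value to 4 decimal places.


0.0126

u=Σ⁻¹μ = [1.7103  2.1667  0.8423  3.8804  3.5918  0.9089  0.6029]
v=Σ⁻¹𝟙 = [9.5910  8.5236  21.6046  26.5587  19.3743  9.2220  11.3531]
a=μᵀu=2.149903  b=𝟙ᵀu=13.703381  c=𝟙ᵀv=106.227286  D=ac−b²=40.595746
λ₁=(c·0.164−b)/D = (106.227286·0.164−13.703381)/40.595746 = 0.091583
λ₂=(a−b·0.164)/D = (2.149903−13.703381·0.164)/40.595746 = -0.002401
w* = 0.091583·u + -0.002401·v:
  w_0 = 0.091583·1.7103 + -0.002401·9.5910 = 0.1336  (Walmart)
  w_1 = 0.091583·2.1667 + -0.002401·8.5236 = 0.1780  (Tesla)
  w_2 = 0.091583·0.8423 + -0.002401·21.6046 = 0.0253  (Intel)
  w_3 = 0.091583·3.8804 + -0.002401·26.5587 = 0.2916  (Boeing)
  w_4 = 0.091583·3.5918 + -0.002401·19.3743 = 0.2824  (Exxon)
  w_5 = 0.091583·0.9089 + -0.002401·9.2220 = 0.0611  (Qualcomm)
  w_6 = 0.091583·0.6029 + -0.002401·11.3531 = 0.0280  (Unilever)
Σw_i=1.0000  μᵀw=0.1640
σ²=wᵀΣw=λ₁·μ_p+λ₂ = 0.091583·0.164 + -0.002401 = 0.012619 ≈ 0.0126


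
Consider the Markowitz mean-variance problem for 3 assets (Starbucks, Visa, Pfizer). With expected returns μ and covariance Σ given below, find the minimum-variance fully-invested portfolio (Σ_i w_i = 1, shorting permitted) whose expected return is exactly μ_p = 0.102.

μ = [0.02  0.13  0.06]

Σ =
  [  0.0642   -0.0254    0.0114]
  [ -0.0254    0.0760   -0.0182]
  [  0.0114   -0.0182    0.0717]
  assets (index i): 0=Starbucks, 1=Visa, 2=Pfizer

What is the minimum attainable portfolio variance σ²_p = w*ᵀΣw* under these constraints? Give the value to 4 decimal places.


x=Σ⁻¹μ = [1.0174  2.3554  1.2729]
y=Σ⁻¹𝟙 = [22.3605  24.6159  16.6402]
a=μᵀx=0.402923  b=𝟙ᵀx=4.645687  c=𝟙ᵀy=63.616587  D=ac−b²=4.050172
λ₁=(c·0.102−b)/D = (63.616587·0.102−4.645687)/4.050172 = 0.455093
λ₂=(a−b·0.102)/D = (0.402923−4.645687·0.102)/4.050172 = -0.017515
w* = 0.455093·x + -0.017515·y:
  w_0 = 0.455093·1.0174 + -0.017515·22.3605 = 0.0714  (Starbucks)
  w_1 = 0.455093·2.3554 + -0.017515·24.6159 = 0.6408  (Visa)
  w_2 = 0.455093·1.2729 + -0.017515·16.6402 = 0.2879  (Pfizer)
Σw_i=1.0000  μᵀw=0.1020
σ²=wᵀΣw=λ₁·μ_p+λ₂ = 0.455093·0.102 + -0.017515 = 0.028905 ≈ 0.0289

0.0289


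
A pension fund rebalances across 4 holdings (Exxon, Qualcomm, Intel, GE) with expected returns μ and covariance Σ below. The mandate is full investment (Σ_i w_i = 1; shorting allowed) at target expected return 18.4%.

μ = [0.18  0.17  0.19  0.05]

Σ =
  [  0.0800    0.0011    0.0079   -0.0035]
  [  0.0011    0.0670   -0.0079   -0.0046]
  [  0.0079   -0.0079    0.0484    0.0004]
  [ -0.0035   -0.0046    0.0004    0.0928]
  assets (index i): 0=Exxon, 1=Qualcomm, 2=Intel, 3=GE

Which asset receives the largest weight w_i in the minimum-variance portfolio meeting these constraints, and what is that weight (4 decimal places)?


Intel (0.4842)

x=Σ⁻¹μ = [1.8340  3.0435  4.1169  0.7411]
y=Σ⁻¹𝟙 = [10.6230  18.1428  21.7895  11.9819]
a=μᵀx=1.666789  b=𝟙ᵀx=9.735532  c=𝟙ᵀy=62.537299  D=ac−b²=9.455899
λ₁=(c·0.184−b)/D = (62.537299·0.184−9.735532)/9.455899 = 0.187325
λ₂=(a−b·0.184)/D = (1.666789−9.735532·0.184)/9.455899 = -0.013172
w* = 0.187325·x + -0.013172·y:
  w_0 = 0.187325·1.8340 + -0.013172·10.6230 = 0.2036  (Exxon)
  w_1 = 0.187325·3.0435 + -0.013172·18.1428 = 0.3312  (Qualcomm)
  w_2 = 0.187325·4.1169 + -0.013172·21.7895 = 0.4842  (Intel)
  w_3 = 0.187325·0.7411 + -0.013172·11.9819 = -0.0190  (GE)
Σw_i=1.0000  μᵀw=0.1840
σ²=wᵀΣw=λ₁·μ_p+λ₂ = 0.187325·0.184 + -0.013172 = 0.021296 ≈ 0.0213


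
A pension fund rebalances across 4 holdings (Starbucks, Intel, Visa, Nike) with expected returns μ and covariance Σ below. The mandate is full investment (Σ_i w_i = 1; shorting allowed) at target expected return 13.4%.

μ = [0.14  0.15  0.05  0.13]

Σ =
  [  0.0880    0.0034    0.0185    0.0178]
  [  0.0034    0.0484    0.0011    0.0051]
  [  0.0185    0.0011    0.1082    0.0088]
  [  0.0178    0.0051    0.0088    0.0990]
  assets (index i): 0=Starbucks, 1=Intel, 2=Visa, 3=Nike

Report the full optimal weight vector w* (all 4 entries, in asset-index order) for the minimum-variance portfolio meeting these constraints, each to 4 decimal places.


x=Σ⁻¹μ = [1.2619  2.9100  0.1416  0.9238]
y=Σ⁻¹𝟙 = [7.6820  19.2114  7.1564  7.0940]
a=μᵀx=0.740325  b=𝟙ᵀx=5.237223  c=𝟙ᵀy=41.143756  D=ac−b²=3.031272
λ₁=(c·0.134−b)/D = (41.143756·0.134−5.237223)/3.031272 = 0.091064
λ₂=(a−b·0.134)/D = (0.740325−5.237223·0.134)/3.031272 = 0.012713
w* = 0.091064·x + 0.012713·y:
  w_0 = 0.091064·1.2619 + 0.012713·7.6820 = 0.2126  (Starbucks)
  w_1 = 0.091064·2.9100 + 0.012713·19.2114 = 0.5092  (Intel)
  w_2 = 0.091064·0.1416 + 0.012713·7.1564 = 0.1039  (Visa)
  w_3 = 0.091064·0.9238 + 0.012713·7.0940 = 0.1743  (Nike)
Σw_i=1.0000  μᵀw=0.1340
σ²=wᵀΣw=λ₁·μ_p+λ₂ = 0.091064·0.134 + 0.012713 = 0.024916 ≈ 0.0249

0.2126  0.5092  0.1039  0.1743


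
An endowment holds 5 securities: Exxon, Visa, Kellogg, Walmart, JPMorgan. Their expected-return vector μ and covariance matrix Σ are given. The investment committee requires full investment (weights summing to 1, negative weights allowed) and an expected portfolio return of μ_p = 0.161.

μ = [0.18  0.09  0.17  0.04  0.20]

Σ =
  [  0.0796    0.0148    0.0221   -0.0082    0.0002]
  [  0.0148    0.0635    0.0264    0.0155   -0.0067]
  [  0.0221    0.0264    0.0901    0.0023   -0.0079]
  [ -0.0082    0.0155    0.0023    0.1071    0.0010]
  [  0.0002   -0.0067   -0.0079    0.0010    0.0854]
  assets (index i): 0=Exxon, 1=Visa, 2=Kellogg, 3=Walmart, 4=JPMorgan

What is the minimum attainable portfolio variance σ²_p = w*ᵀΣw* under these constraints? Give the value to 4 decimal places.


x=Σ⁻¹μ = [1.7738  0.5545  1.5003  0.3733  2.5157]
y=Σ⁻¹𝟙 = [9.6610  10.0357  6.7148  8.3588  12.9976]
a=μᵀx=1.142307  b=𝟙ᵀx=6.717587  c=𝟙ᵀy=47.767930  D=ac−b²=9.439681
λ₁=(c·0.161−b)/D = (47.767930·0.161−6.717587)/9.439681 = 0.103081
λ₂=(a−b·0.161)/D = (1.142307−6.717587·0.161)/9.439681 = 0.006438
w* = 0.103081·x + 0.006438·y:
  w_0 = 0.103081·1.7738 + 0.006438·9.6610 = 0.2450  (Exxon)
  w_1 = 0.103081·0.5545 + 0.006438·10.0357 = 0.1218  (Visa)
  w_2 = 0.103081·1.5003 + 0.006438·6.7148 = 0.1979  (Kellogg)
  w_3 = 0.103081·0.3733 + 0.006438·8.3588 = 0.0923  (Walmart)
  w_4 = 0.103081·2.5157 + 0.006438·12.9976 = 0.3430  (JPMorgan)
Σw_i=1.0000  μᵀw=0.1610
σ²=wᵀΣw=λ₁·μ_p+λ₂ = 0.103081·0.161 + 0.006438 = 0.023034 ≈ 0.0230

0.0230


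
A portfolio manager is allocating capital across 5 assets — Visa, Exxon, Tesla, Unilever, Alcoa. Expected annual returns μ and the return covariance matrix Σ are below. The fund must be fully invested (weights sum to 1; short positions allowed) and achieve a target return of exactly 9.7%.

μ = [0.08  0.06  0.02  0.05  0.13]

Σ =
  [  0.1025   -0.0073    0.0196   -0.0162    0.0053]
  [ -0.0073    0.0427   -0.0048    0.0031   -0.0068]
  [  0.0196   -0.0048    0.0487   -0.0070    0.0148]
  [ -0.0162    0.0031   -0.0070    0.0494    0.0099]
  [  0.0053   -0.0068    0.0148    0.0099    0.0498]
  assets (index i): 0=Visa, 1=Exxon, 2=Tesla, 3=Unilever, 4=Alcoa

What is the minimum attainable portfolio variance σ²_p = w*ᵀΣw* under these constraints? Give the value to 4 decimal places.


0.0164

g=Σ⁻¹μ = [0.9684  1.9160  -0.5682  0.5626  2.8260]
h=Σ⁻¹𝟙 = [11.1099  27.8026  18.0493  22.1068  12.9355]
a=μᵀg=0.576583  b=𝟙ᵀg=5.704887  c=𝟙ᵀh=92.004051  D=ac−b²=20.502243
λ₁=(c·0.097−b)/D = (92.004051·0.097−5.704887)/20.502243 = 0.157032
λ₂=(a−b·0.097)/D = (0.576583−5.704887·0.097)/20.502243 = 0.001132
w* = 0.157032·g + 0.001132·h:
  w_0 = 0.157032·0.9684 + 0.001132·11.1099 = 0.1646  (Visa)
  w_1 = 0.157032·1.9160 + 0.001132·27.8026 = 0.3324  (Exxon)
  w_2 = 0.157032·-0.5682 + 0.001132·18.0493 = -0.0688  (Tesla)
  w_3 = 0.157032·0.5626 + 0.001132·22.1068 = 0.1134  (Unilever)
  w_4 = 0.157032·2.8260 + 0.001132·12.9355 = 0.4584  (Alcoa)
Σw_i=1.0000  μᵀw=0.0970
σ²=wᵀΣw=λ₁·μ_p+λ₂ = 0.157032·0.097 + 0.001132 = 0.016364 ≈ 0.0164


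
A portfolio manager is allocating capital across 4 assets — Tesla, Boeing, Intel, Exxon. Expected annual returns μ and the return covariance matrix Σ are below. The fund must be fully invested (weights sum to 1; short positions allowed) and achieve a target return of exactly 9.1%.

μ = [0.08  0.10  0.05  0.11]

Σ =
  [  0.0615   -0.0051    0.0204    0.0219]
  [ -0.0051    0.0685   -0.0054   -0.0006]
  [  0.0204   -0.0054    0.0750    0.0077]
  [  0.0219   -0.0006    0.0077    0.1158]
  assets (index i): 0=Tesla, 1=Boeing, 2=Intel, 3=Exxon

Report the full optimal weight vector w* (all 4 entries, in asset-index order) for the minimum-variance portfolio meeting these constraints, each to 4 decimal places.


0.2733  0.4199  0.1100  0.1968

p=Σ⁻¹μ = [1.0288  1.5764  0.4248  0.7353]
q=Σ⁻¹𝟙 = [12.0448  16.3849  10.6481  5.7345]
a=μᵀp=0.342063  b=𝟙ᵀp=3.765284  c=𝟙ᵀq=44.812405  D=ac−b²=1.151300
λ₁=(c·0.091−b)/D = (44.812405·0.091−3.765284)/1.151300 = 0.271558
λ₂=(a−b·0.091)/D = (0.342063−3.765284·0.091)/1.151300 = -0.000502
w* = 0.271558·p + -0.000502·q:
  w_0 = 0.271558·1.0288 + -0.000502·12.0448 = 0.2733  (Tesla)
  w_1 = 0.271558·1.5764 + -0.000502·16.3849 = 0.4199  (Boeing)
  w_2 = 0.271558·0.4248 + -0.000502·10.6481 = 0.1100  (Intel)
  w_3 = 0.271558·0.7353 + -0.000502·5.7345 = 0.1968  (Exxon)
Σw_i=1.0000  μᵀw=0.0910
σ²=wᵀΣw=λ₁·μ_p+λ₂ = 0.271558·0.091 + -0.000502 = 0.024210 ≈ 0.0242


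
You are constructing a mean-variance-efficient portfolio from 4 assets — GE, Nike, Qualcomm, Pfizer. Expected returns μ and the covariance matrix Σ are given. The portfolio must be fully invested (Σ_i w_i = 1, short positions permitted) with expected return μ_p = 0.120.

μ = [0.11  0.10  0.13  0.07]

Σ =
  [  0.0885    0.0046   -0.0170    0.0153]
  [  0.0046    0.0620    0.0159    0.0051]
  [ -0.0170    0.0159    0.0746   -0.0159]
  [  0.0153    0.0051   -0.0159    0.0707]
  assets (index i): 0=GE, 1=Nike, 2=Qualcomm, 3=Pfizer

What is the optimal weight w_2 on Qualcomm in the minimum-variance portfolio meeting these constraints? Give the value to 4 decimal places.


0.5424

p=Σ⁻¹μ = [1.4135  0.8764  2.1115  1.0958]
q=Σ⁻¹𝟙 = [11.5278  9.6636  17.1275  14.8044]
a=μᵀp=0.594335  b=𝟙ᵀp=5.497292  c=𝟙ᵀq=53.123206  D=ac−b²=1.352749
λ₁=(c·0.120−b)/D = (53.123206·0.120−5.497292)/1.352749 = 0.648673
λ₂=(a−b·0.120)/D = (0.594335−5.497292·0.120)/1.352749 = -0.048302
w* = 0.648673·p + -0.048302·q:
  w_0 = 0.648673·1.4135 + -0.048302·11.5278 = 0.3601  (GE)
  w_1 = 0.648673·0.8764 + -0.048302·9.6636 = 0.1017  (Nike)
  w_2 = 0.648673·2.1115 + -0.048302·17.1275 = 0.5424  (Qualcomm)
  w_3 = 0.648673·1.0958 + -0.048302·14.8044 = -0.0042  (Pfizer)
Σw_i=1.0000  μᵀw=0.1200
σ²=wᵀΣw=λ₁·μ_p+λ₂ = 0.648673·0.120 + -0.048302 = 0.029539 ≈ 0.0295


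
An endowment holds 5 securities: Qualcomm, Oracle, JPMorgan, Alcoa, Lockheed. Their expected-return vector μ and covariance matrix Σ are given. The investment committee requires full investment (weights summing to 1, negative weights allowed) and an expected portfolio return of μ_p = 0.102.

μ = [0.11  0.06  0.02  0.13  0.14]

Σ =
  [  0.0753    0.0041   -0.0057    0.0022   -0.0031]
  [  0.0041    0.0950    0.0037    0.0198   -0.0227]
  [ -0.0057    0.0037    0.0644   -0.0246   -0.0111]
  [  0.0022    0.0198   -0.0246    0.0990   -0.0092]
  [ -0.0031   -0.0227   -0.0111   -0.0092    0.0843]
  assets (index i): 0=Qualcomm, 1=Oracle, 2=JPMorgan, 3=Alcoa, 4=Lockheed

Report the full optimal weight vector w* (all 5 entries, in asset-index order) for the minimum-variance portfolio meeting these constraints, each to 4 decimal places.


u=Σ⁻¹μ = [1.5774  0.6955  1.4587  1.7138  2.2851]
v=Σ⁻¹𝟙 = [15.0447  10.3991  25.8904  16.0135  20.3725]
a=μᵀu=0.787131  b=𝟙ᵀu=7.730574  c=𝟙ᵀv=87.720198  D=ac−b²=9.285554
λ₁=(c·0.102−b)/D = (87.720198·0.102−7.730574)/9.285554 = 0.131052
λ₂=(a−b·0.102)/D = (0.787131−7.730574·0.102)/9.285554 = -0.000149
w* = 0.131052·u + -0.000149·v:
  w_0 = 0.131052·1.5774 + -0.000149·15.0447 = 0.2045  (Qualcomm)
  w_1 = 0.131052·0.6955 + -0.000149·10.3991 = 0.0896  (Oracle)
  w_2 = 0.131052·1.4587 + -0.000149·25.8904 = 0.1873  (JPMorgan)
  w_3 = 0.131052·1.7138 + -0.000149·16.0135 = 0.2222  (Alcoa)
  w_4 = 0.131052·2.2851 + -0.000149·20.3725 = 0.2964  (Lockheed)
Σw_i=1.0000  μᵀw=0.1020
σ²=wᵀΣw=λ₁·μ_p+λ₂ = 0.131052·0.102 + -0.000149 = 0.013218 ≈ 0.0132

0.2045  0.0896  0.1873  0.2222  0.2964


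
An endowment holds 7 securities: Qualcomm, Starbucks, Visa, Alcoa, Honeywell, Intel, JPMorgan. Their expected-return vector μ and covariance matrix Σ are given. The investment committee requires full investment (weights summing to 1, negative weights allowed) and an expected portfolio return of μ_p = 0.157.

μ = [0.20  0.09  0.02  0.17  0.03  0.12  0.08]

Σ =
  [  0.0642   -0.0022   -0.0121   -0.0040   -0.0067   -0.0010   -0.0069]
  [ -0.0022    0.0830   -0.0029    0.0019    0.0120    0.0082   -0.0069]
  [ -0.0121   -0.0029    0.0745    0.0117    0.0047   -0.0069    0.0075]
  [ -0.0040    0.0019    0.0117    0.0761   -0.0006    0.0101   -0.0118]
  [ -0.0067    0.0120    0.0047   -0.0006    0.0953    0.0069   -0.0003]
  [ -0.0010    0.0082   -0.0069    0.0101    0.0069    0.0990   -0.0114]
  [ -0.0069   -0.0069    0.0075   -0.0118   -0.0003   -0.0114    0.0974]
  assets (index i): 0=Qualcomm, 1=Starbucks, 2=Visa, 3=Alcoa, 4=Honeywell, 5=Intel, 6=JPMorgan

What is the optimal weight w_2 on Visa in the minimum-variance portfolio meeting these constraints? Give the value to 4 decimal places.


-0.0094

u=Σ⁻¹μ = [3.6067  1.1099  0.4404  2.4251  0.3478  1.0935  1.5444]
v=Σ⁻¹𝟙 = [22.1435  11.7018  14.3776  12.7588  9.2646  10.0578  14.3090]
a=μᵀu=1.507531  b=𝟙ᵀu=10.567997  c=𝟙ᵀv=94.613054  D=ac−b²=30.949594
λ₁=(c·0.157−b)/D = (94.613054·0.157−10.567997)/30.949594 = 0.138491
λ₂=(a−b·0.157)/D = (1.507531−10.567997·0.157)/30.949594 = -0.004900
w* = 0.138491·u + -0.004900·v:
  w_0 = 0.138491·3.6067 + -0.004900·22.1435 = 0.3910  (Qualcomm)
  w_1 = 0.138491·1.1099 + -0.004900·11.7018 = 0.0964  (Starbucks)
  w_2 = 0.138491·0.4404 + -0.004900·14.3776 = -0.0094  (Visa)
  w_3 = 0.138491·2.4251 + -0.004900·12.7588 = 0.2733  (Alcoa)
  w_4 = 0.138491·0.3478 + -0.004900·9.2646 = 0.0028  (Honeywell)
  w_5 = 0.138491·1.0935 + -0.004900·10.0578 = 0.1022  (Intel)
  w_6 = 0.138491·1.5444 + -0.004900·14.3090 = 0.1438  (JPMorgan)
Σw_i=1.0000  μᵀw=0.1570
σ²=wᵀΣw=λ₁·μ_p+λ₂ = 0.138491·0.157 + -0.004900 = 0.016843 ≈ 0.0168
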